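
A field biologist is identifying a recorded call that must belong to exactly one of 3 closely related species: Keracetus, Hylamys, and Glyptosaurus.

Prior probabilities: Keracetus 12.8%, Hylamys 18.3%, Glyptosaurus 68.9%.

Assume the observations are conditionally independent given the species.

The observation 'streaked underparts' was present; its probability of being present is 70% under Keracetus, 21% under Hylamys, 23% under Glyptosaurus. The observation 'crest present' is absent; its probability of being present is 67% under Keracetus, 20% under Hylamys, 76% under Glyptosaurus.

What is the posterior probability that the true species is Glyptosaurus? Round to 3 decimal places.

For each hypothesis, the unnormalized posterior weight is prior × product of the observation likelihoods (using 1 − P(present | H) for each absent observation):
  Keracetus: 0.128 × 0.70 × (1 − 0.67) = 0.029568
  Hylamys: 0.183 × 0.21 × (1 − 0.20) = 0.030744
  Glyptosaurus: 0.689 × 0.23 × (1 − 0.76) = 0.038033
Normalizing constant Z = 0.029568 + 0.030744 + 0.038033 = 0.098345.
P(Glyptosaurus | evidence) = 0.038033 / 0.098345 ≈ 0.387.

0.387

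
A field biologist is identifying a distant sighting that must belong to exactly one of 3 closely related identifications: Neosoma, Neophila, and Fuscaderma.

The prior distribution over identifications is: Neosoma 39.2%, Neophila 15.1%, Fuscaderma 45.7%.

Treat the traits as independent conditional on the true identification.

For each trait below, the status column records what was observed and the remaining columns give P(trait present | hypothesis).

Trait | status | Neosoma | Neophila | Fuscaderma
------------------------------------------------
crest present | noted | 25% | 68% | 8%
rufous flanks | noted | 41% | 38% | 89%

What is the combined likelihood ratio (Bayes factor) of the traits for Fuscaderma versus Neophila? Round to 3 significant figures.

0.276

Joint likelihood of the trait pattern under each hypothesis:
  Fuscaderma: 0.08 × 0.89 = 0.0712
  Neophila: 0.68 × 0.38 = 0.2584
Bayes factor = 0.0712 / 0.2584 ≈ 0.276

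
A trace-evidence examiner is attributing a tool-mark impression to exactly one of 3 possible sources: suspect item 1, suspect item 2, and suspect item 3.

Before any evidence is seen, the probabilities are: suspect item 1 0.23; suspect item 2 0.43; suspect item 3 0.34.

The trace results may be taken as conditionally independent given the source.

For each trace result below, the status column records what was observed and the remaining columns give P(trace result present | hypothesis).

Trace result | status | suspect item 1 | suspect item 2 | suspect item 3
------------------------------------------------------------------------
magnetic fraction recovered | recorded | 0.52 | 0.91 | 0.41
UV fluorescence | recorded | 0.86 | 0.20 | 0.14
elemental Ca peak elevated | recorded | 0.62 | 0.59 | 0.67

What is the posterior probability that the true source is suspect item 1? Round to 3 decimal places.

0.518

By Bayes' rule with conditional independence, the unnormalized weight for each hypothesis is prior × ∏ likelihoods:
  suspect item 1: 0.23 × 0.52 × 0.86 × 0.62 = 0.063771
  suspect item 2: 0.43 × 0.91 × 0.20 × 0.59 = 0.046173
  suspect item 3: 0.34 × 0.41 × 0.14 × 0.67 = 0.013076
Normalizing constant Z = 0.063771 + 0.046173 + 0.013076 = 0.12302.
P(suspect item 1 | evidence) = 0.063771 / 0.12302 ≈ 0.518.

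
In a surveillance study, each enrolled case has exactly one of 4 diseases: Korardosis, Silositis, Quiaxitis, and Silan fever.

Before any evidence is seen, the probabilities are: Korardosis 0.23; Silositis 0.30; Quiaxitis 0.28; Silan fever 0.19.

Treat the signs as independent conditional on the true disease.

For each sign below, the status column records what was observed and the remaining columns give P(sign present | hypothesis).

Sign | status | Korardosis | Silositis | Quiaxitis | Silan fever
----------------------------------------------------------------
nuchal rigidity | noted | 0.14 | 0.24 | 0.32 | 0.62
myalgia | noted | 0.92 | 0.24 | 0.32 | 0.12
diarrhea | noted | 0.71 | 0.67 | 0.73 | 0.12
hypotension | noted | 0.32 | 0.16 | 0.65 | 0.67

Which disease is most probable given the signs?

By Bayes' rule with conditional independence, the unnormalized weight for each hypothesis is prior × ∏ likelihoods:
  Korardosis: 0.23 × 0.14 × 0.92 × 0.71 × 0.32 = 0.0067306
  Silositis: 0.30 × 0.24 × 0.24 × 0.67 × 0.16 = 0.0018524
  Quiaxitis: 0.28 × 0.32 × 0.32 × 0.73 × 0.65 = 0.013605
  Silan fever: 0.19 × 0.62 × 0.12 × 0.12 × 0.67 = 0.0011365
Normalizing constant Z = 0.0067306 + 0.0018524 + 0.013605 + 0.0011365 = 0.023324.
P(Korardosis | evidence) ≈ 0.0067306 / 0.023324 ≈ 0.289
P(Silositis | evidence) ≈ 0.0018524 / 0.023324 ≈ 0.079
P(Quiaxitis | evidence) ≈ 0.013605 / 0.023324 ≈ 0.583
P(Silan fever | evidence) ≈ 0.0011365 / 0.023324 ≈ 0.049
The largest is 0.583, so Quiaxitis is most probable.

Quiaxitis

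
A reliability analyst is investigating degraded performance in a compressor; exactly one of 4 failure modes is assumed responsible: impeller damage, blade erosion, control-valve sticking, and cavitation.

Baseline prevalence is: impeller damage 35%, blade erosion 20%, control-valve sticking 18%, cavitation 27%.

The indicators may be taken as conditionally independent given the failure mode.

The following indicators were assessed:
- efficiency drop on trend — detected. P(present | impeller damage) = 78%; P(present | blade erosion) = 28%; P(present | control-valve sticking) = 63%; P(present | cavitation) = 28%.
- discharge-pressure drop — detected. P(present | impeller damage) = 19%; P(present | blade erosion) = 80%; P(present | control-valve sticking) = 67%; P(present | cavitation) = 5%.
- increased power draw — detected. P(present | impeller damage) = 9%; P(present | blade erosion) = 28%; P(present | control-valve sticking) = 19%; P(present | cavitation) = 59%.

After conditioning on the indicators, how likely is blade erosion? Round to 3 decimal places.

For each hypothesis, the unnormalized posterior weight is prior × product of the indicator likelihoods:
  impeller damage: 0.35 × 0.78 × 0.19 × 0.09 = 0.0046683
  blade erosion: 0.20 × 0.28 × 0.80 × 0.28 = 0.012544
  control-valve sticking: 0.18 × 0.63 × 0.67 × 0.19 = 0.014436
  cavitation: 0.27 × 0.28 × 0.05 × 0.59 = 0.0022302
Marginal likelihood of the evidence = 0.033878.
P(blade erosion | evidence) = 0.012544 / 0.033878 ≈ 0.370.

0.370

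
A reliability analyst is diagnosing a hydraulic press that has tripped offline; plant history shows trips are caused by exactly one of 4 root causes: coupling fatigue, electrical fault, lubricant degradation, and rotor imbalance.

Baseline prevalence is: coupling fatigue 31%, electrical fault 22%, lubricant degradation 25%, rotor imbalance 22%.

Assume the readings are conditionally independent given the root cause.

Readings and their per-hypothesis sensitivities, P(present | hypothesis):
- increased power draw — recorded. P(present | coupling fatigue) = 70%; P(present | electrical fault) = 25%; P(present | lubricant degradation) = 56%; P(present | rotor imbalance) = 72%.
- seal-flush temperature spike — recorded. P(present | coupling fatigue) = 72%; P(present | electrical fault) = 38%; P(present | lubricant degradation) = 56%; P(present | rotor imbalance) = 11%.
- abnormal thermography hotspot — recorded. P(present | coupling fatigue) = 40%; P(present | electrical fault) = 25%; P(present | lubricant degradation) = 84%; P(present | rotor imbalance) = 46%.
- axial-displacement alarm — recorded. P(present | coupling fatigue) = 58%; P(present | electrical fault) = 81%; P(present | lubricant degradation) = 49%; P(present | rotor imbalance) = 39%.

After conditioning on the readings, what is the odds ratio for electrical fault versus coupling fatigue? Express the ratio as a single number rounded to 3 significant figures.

0.117

Unnormalized posterior weight (prior times the reading likelihoods) for each of the two hypotheses:
  electrical fault: 0.22 × 0.25 × 0.38 × 0.25 × 0.81 = 0.0042323
  coupling fatigue: 0.31 × 0.70 × 0.72 × 0.40 × 0.58 = 0.036248
Posterior odds = 0.0042323 / 0.036248 ≈ 0.117.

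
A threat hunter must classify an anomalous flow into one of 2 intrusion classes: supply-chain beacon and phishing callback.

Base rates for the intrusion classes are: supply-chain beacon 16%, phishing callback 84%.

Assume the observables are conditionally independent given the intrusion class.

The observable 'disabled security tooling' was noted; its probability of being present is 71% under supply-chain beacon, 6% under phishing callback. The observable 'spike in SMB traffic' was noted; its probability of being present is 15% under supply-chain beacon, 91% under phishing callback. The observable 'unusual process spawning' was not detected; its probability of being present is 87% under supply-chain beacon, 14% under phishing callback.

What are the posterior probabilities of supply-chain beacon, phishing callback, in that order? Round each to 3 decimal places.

For each hypothesis, the unnormalized posterior weight is prior × product of the observable likelihoods (using 1 − P(present | H) for each absent observable):
  supply-chain beacon: 0.16 × 0.71 × 0.15 × (1 − 0.87) = 0.0022152
  phishing callback: 0.84 × 0.06 × 0.91 × (1 − 0.14) = 0.039443
The unnormalized weights sum to 0.041658.
P(supply-chain beacon | evidence) = 0.0022152 / 0.041658 ≈ 0.053
P(phishing callback | evidence) = 0.039443 / 0.041658 ≈ 0.947

0.053, 0.947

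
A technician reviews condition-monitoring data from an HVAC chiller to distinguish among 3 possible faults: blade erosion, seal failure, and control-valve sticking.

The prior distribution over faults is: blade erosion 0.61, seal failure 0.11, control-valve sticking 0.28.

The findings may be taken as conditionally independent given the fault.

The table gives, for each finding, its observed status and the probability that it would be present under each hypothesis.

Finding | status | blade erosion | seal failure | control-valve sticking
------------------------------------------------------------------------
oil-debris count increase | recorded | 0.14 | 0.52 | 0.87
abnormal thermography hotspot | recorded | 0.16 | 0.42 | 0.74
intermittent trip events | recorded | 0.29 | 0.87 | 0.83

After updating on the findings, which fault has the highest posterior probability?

control-valve sticking

Multiply each prior by the joint likelihood of the evidence pattern:
  blade erosion: 0.61 × 0.14 × 0.16 × 0.29 = 0.0039626
  seal failure: 0.11 × 0.52 × 0.42 × 0.87 = 0.020901
  control-valve sticking: 0.28 × 0.87 × 0.74 × 0.83 = 0.14962
The unnormalized weights sum to 0.17448.
P(blade erosion | evidence) ≈ 0.0039626 / 0.17448 ≈ 0.023
P(seal failure | evidence) ≈ 0.020901 / 0.17448 ≈ 0.120
P(control-valve sticking | evidence) ≈ 0.14962 / 0.17448 ≈ 0.858
The largest is 0.858, so control-valve sticking is most probable.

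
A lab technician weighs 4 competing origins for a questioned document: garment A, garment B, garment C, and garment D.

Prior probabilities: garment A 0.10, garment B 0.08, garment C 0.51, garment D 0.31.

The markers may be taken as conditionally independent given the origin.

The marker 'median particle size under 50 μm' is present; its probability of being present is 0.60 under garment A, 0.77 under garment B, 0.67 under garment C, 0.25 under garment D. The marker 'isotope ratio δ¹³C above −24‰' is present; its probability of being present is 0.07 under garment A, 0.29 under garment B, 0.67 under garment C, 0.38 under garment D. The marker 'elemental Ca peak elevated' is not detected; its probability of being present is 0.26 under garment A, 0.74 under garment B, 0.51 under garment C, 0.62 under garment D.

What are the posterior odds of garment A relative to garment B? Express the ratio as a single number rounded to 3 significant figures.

Unnormalized posterior weight (prior times the marker likelihoods) for each of the two hypotheses (using 1 − P(present | H) for each absent marker):
  garment A: 0.10 × 0.60 × 0.07 × (1 − 0.26) = 0.003108
  garment B: 0.08 × 0.77 × 0.29 × (1 − 0.74) = 0.0046446
Odds(garment A : garment B) = 0.003108 / 0.0046446 ≈ 0.669.

0.669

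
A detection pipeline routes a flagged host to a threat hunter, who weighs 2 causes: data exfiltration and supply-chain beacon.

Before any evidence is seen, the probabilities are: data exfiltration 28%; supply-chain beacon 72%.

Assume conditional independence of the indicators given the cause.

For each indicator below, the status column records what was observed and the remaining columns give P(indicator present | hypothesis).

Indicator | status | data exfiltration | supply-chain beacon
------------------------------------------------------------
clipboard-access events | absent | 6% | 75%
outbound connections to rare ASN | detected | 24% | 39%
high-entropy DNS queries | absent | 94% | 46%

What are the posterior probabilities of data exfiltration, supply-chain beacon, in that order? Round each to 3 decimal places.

For each hypothesis, the unnormalized posterior weight is prior × product of the indicator likelihoods (using 1 − P(present | H) for each absent indicator):
  data exfiltration: 0.28 × (1 − 0.06) × 0.24 × (1 − 0.94) = 0.0037901
  supply-chain beacon: 0.72 × (1 − 0.75) × 0.39 × (1 − 0.46) = 0.037908
Marginal likelihood of the evidence = 0.041698.
P(data exfiltration | evidence) = 0.0037901 / 0.041698 ≈ 0.091
P(supply-chain beacon | evidence) = 0.037908 / 0.041698 ≈ 0.909

0.091, 0.909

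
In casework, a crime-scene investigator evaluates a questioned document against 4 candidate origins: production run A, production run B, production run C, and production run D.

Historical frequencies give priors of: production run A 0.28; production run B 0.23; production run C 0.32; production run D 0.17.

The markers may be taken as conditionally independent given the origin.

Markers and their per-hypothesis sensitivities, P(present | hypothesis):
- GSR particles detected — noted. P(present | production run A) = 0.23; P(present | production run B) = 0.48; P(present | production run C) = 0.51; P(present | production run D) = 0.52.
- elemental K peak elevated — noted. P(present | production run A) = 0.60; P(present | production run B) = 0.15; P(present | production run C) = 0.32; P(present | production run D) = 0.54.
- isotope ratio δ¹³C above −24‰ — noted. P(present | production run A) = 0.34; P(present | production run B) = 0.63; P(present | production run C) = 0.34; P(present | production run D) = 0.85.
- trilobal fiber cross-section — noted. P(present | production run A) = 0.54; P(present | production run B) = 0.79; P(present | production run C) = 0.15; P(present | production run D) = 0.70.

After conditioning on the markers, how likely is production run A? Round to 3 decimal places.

0.153

By Bayes' rule with conditional independence, the unnormalized weight for each hypothesis is prior × ∏ likelihoods:
  production run A: 0.28 × 0.23 × 0.60 × 0.34 × 0.54 = 0.0070943
  production run B: 0.23 × 0.48 × 0.15 × 0.63 × 0.79 = 0.0082419
  production run C: 0.32 × 0.51 × 0.32 × 0.34 × 0.15 = 0.0026634
  production run D: 0.17 × 0.52 × 0.54 × 0.85 × 0.70 = 0.028403
Marginal likelihood of the evidence = 0.046403.
P(production run A | evidence) = 0.0070943 / 0.046403 ≈ 0.153.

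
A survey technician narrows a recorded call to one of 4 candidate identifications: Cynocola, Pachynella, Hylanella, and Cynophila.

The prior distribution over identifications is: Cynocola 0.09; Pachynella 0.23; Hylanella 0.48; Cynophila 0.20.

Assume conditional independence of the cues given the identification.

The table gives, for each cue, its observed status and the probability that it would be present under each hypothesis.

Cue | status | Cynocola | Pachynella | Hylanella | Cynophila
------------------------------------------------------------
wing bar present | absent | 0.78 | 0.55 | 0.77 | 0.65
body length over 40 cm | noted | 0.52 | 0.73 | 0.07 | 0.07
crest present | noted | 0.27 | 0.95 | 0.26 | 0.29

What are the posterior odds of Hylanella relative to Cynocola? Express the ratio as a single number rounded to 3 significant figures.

0.723

Unnormalized posterior weight (prior times the cue likelihoods) for each of the two hypotheses (using 1 − P(present | H) for each absent cue):
  Hylanella: 0.48 × (1 − 0.77) × 0.07 × 0.26 = 0.0020093
  Cynocola: 0.09 × (1 − 0.78) × 0.52 × 0.27 = 0.0027799
Odds(Hylanella : Cynocola) = 0.0020093 / 0.0027799 ≈ 0.723.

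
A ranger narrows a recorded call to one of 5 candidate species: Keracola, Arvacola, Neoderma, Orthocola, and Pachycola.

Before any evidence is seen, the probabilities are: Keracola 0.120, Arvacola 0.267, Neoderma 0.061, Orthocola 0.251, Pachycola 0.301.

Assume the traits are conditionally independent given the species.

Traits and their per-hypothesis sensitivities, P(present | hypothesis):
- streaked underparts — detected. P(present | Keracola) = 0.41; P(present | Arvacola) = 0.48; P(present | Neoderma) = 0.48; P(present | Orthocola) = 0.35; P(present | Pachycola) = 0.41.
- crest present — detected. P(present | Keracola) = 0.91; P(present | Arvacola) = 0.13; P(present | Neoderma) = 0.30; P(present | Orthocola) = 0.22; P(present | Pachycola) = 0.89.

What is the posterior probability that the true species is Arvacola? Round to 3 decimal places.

0.084

For each hypothesis, the unnormalized posterior weight is prior × product of the trait likelihoods:
  Keracola: 0.120 × 0.41 × 0.91 = 0.044772
  Arvacola: 0.267 × 0.48 × 0.13 = 0.016661
  Neoderma: 0.061 × 0.48 × 0.30 = 0.008784
  Orthocola: 0.251 × 0.35 × 0.22 = 0.019327
  Pachycola: 0.301 × 0.41 × 0.89 = 0.10983
The unnormalized weights sum to 0.19938.
P(Arvacola | evidence) = 0.016661 / 0.19938 ≈ 0.084.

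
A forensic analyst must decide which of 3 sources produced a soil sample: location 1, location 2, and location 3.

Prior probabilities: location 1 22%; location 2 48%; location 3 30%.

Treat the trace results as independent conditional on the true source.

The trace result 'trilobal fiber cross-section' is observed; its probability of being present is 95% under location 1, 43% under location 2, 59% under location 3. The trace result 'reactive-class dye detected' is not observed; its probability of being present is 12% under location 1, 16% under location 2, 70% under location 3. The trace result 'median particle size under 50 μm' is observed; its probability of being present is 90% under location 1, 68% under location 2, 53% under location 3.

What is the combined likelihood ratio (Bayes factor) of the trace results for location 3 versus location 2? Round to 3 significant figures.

Joint likelihood of the trace result pattern under each hypothesis (using 1 − P(present | H) for each absent trace result):
  location 3: 0.59 × (1 − 0.70) × 0.53 = 0.09381
  location 2: 0.43 × (1 − 0.16) × 0.68 = 0.24562
Bayes factor = 0.09381 / 0.24562 ≈ 0.382

0.382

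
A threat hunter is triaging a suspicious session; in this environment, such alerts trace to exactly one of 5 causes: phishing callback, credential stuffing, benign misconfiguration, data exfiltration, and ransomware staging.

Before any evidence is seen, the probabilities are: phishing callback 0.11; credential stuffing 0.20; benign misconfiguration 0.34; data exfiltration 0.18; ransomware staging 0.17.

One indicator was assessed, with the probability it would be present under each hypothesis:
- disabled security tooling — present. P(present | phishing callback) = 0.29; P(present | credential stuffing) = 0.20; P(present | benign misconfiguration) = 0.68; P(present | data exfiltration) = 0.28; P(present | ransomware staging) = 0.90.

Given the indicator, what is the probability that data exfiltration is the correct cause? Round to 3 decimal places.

By Bayes' rule, the unnormalized weight for each hypothesis is prior × likelihood:
  phishing callback: 0.11 × 0.29 = 0.0319
  credential stuffing: 0.20 × 0.20 = 0.04
  benign misconfiguration: 0.34 × 0.68 = 0.2312
  data exfiltration: 0.18 × 0.28 = 0.0504
  ransomware staging: 0.17 × 0.90 = 0.153
The unnormalized weights sum to 0.5065.
P(data exfiltration | evidence) = 0.0504 / 0.5065 ≈ 0.100.

0.100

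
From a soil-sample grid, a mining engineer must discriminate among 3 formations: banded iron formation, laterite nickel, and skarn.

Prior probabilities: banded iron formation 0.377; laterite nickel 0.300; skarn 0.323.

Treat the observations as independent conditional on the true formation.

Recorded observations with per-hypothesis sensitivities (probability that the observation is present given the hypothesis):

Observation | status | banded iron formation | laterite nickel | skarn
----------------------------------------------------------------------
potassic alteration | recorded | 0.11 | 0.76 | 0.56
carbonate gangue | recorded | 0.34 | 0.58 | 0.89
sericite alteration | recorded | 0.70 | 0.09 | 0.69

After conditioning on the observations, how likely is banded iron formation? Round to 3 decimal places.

0.074

By Bayes' rule with conditional independence, the unnormalized weight for each hypothesis is prior × ∏ likelihoods:
  banded iron formation: 0.377 × 0.11 × 0.34 × 0.70 = 0.0098699
  laterite nickel: 0.300 × 0.76 × 0.58 × 0.09 = 0.011902
  skarn: 0.323 × 0.56 × 0.89 × 0.69 = 0.11108
Marginal likelihood of the evidence = 0.13285.
P(banded iron formation | evidence) = 0.0098699 / 0.13285 ≈ 0.074.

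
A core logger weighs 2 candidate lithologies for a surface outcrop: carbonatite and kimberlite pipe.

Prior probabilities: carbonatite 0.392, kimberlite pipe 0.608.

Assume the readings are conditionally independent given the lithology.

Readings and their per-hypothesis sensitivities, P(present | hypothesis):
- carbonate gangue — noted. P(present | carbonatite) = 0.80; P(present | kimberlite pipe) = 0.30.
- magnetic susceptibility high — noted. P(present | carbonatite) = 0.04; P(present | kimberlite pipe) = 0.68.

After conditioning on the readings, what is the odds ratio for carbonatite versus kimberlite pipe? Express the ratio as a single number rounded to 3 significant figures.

Unnormalized posterior weight (prior times the reading likelihoods) for each of the two hypotheses:
  carbonatite: 0.392 × 0.80 × 0.04 = 0.012544
  kimberlite pipe: 0.608 × 0.30 × 0.68 = 0.12403
Posterior odds = 0.012544 / 0.12403 ≈ 0.101.

0.101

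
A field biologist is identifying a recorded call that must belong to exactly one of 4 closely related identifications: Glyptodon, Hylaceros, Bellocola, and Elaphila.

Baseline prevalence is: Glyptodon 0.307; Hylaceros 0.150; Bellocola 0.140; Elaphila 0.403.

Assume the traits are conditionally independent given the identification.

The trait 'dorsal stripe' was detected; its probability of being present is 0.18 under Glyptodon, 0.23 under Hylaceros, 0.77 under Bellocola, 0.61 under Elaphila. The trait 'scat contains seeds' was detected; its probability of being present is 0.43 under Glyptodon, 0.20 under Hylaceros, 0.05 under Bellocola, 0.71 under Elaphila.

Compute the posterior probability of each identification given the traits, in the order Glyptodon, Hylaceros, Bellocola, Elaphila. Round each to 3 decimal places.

0.113, 0.033, 0.026, 0.829

Multiply each prior by the joint likelihood of the trait pattern:
  Glyptodon: 0.307 × 0.18 × 0.43 = 0.023762
  Hylaceros: 0.150 × 0.23 × 0.20 = 0.0069
  Bellocola: 0.140 × 0.77 × 0.05 = 0.00539
  Elaphila: 0.403 × 0.61 × 0.71 = 0.17454
The unnormalized weights sum to 0.21059.
P(Glyptodon | evidence) = 0.023762 / 0.21059 ≈ 0.113
P(Hylaceros | evidence) = 0.0069 / 0.21059 ≈ 0.033
P(Bellocola | evidence) = 0.00539 / 0.21059 ≈ 0.026
P(Elaphila | evidence) = 0.17454 / 0.21059 ≈ 0.829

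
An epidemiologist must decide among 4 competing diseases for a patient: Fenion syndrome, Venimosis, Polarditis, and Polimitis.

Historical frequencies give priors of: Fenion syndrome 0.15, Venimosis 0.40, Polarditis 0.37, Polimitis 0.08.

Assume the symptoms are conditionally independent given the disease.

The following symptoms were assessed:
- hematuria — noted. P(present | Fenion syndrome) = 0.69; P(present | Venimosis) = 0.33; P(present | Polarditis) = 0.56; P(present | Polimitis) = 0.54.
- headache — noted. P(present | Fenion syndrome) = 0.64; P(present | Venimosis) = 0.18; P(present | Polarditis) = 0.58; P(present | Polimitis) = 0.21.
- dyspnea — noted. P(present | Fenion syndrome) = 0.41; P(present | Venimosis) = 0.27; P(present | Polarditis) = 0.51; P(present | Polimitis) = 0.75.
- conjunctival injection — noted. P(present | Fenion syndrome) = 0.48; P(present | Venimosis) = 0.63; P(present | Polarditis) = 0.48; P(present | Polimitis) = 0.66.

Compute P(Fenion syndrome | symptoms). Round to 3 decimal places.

0.256

Multiply each prior by the joint likelihood of the symptom pattern:
  Fenion syndrome: 0.15 × 0.69 × 0.64 × 0.41 × 0.48 = 0.013036
  Venimosis: 0.40 × 0.33 × 0.18 × 0.27 × 0.63 = 0.0040416
  Polarditis: 0.37 × 0.56 × 0.58 × 0.51 × 0.48 = 0.029419
  Polimitis: 0.08 × 0.54 × 0.21 × 0.75 × 0.66 = 0.0044906
Marginal likelihood of the evidence = 0.050987.
P(Fenion syndrome | evidence) = 0.013036 / 0.050987 ≈ 0.256.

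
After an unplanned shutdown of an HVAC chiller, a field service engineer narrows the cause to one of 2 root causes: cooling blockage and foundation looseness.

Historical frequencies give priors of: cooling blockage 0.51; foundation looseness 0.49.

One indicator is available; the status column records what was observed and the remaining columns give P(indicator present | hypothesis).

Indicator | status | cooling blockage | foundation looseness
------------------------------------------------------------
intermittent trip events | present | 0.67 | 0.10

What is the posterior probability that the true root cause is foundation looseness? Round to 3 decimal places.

For each hypothesis, the unnormalized posterior weight is prior × likelihood:
  cooling blockage: 0.51 × 0.67 = 0.3417
  foundation looseness: 0.49 × 0.10 = 0.049
Normalizing constant Z = 0.3417 + 0.049 = 0.3907.
P(foundation looseness | evidence) = 0.049 / 0.3907 ≈ 0.125.

0.125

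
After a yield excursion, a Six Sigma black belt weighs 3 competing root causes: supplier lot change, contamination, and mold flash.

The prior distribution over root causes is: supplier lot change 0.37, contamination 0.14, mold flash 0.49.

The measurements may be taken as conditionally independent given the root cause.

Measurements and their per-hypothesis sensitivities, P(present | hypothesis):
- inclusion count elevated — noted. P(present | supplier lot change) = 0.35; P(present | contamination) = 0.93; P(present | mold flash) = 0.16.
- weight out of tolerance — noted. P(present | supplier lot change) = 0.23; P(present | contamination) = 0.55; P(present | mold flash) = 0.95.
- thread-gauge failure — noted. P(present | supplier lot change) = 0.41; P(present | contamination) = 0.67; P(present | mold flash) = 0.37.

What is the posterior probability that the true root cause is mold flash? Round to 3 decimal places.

0.314

For each hypothesis, the unnormalized posterior weight is prior × product of the measurement likelihoods:
  supplier lot change: 0.37 × 0.35 × 0.23 × 0.41 = 0.012212
  contamination: 0.14 × 0.93 × 0.55 × 0.67 = 0.047979
  mold flash: 0.49 × 0.16 × 0.95 × 0.37 = 0.027558
Marginal likelihood of the evidence = 0.087748.
P(mold flash | evidence) = 0.027558 / 0.087748 ≈ 0.314.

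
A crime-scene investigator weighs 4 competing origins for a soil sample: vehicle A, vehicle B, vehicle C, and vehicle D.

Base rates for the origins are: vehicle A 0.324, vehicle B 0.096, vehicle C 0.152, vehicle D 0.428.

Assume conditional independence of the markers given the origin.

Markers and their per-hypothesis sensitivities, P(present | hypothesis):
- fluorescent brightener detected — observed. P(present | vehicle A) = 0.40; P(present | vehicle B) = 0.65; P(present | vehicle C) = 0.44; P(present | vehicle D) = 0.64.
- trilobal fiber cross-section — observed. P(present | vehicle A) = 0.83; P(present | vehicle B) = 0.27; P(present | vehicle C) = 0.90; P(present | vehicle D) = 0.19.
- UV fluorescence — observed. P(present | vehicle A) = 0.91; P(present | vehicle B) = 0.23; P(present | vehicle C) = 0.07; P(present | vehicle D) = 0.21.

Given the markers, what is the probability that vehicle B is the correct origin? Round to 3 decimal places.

Multiply each prior by the joint likelihood of the marker pattern:
  vehicle A: 0.324 × 0.40 × 0.83 × 0.91 = 0.097887
  vehicle B: 0.096 × 0.65 × 0.27 × 0.23 = 0.003875
  vehicle C: 0.152 × 0.44 × 0.90 × 0.07 = 0.0042134
  vehicle D: 0.428 × 0.64 × 0.19 × 0.21 = 0.010929
Normalizing constant Z = 0.097887 + 0.003875 + 0.0042134 + 0.010929 = 0.1169.
P(vehicle B | evidence) = 0.003875 / 0.1169 ≈ 0.033.

0.033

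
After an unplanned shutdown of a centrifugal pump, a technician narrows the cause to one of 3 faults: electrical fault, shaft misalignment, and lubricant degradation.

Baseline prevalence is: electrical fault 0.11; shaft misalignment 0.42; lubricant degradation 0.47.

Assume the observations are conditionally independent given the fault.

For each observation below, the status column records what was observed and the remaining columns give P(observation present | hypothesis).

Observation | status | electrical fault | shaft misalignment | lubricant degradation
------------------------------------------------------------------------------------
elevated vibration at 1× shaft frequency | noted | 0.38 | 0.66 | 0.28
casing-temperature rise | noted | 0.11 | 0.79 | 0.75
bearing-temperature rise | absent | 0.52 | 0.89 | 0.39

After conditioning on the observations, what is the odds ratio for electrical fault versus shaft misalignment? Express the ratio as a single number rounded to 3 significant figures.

0.0916

The normalizing constant cancels in an odds ratio, so compute prior × likelihood for the two hypotheses only (using 1 − P(present | H) for each absent observation):
  electrical fault: 0.11 × 0.38 × 0.11 × (1 − 0.52) = 0.002207
  shaft misalignment: 0.42 × 0.66 × 0.79 × (1 − 0.89) = 0.024089
Odds(electrical fault : shaft misalignment) = 0.002207 / 0.024089 ≈ 0.0916.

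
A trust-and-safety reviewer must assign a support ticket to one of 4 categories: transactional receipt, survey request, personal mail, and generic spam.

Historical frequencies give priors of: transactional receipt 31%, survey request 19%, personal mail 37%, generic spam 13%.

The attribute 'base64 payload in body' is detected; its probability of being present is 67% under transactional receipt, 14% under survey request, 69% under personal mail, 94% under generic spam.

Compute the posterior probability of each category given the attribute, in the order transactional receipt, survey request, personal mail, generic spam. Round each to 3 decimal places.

0.339, 0.043, 0.417, 0.200

For each hypothesis, the unnormalized posterior weight is prior × likelihood:
  transactional receipt: 0.31 × 0.67 = 0.2077
  survey request: 0.19 × 0.14 = 0.0266
  personal mail: 0.37 × 0.69 = 0.2553
  generic spam: 0.13 × 0.94 = 0.1222
Normalizing constant Z = 0.2077 + 0.0266 + 0.2553 + 0.1222 = 0.6118.
P(transactional receipt | evidence) = 0.2077 / 0.6118 ≈ 0.339
P(survey request | evidence) = 0.0266 / 0.6118 ≈ 0.043
P(personal mail | evidence) = 0.2553 / 0.6118 ≈ 0.417
P(generic spam | evidence) = 0.1222 / 0.6118 ≈ 0.200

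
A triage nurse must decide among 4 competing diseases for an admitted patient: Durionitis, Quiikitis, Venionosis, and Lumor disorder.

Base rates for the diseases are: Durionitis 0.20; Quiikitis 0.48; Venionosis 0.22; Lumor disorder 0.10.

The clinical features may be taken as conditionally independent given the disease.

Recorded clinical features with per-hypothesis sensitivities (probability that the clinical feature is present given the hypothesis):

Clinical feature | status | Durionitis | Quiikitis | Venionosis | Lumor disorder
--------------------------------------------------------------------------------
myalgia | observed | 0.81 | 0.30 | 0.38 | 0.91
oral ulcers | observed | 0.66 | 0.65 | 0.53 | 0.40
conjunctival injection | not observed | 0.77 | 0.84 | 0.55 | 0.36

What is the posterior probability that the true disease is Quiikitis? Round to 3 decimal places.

By Bayes' rule with conditional independence, the unnormalized weight for each hypothesis is prior × ∏ likelihoods (using 1 − P(present | H) for each absent clinical feature):
  Durionitis: 0.20 × 0.81 × 0.66 × (1 − 0.77) = 0.024592
  Quiikitis: 0.48 × 0.30 × 0.65 × (1 − 0.84) = 0.014976
  Venionosis: 0.22 × 0.38 × 0.53 × (1 − 0.55) = 0.019939
  Lumor disorder: 0.10 × 0.91 × 0.40 × (1 − 0.36) = 0.023296
The unnormalized weights sum to 0.082802.
P(Quiikitis | evidence) = 0.014976 / 0.082802 ≈ 0.181.

0.181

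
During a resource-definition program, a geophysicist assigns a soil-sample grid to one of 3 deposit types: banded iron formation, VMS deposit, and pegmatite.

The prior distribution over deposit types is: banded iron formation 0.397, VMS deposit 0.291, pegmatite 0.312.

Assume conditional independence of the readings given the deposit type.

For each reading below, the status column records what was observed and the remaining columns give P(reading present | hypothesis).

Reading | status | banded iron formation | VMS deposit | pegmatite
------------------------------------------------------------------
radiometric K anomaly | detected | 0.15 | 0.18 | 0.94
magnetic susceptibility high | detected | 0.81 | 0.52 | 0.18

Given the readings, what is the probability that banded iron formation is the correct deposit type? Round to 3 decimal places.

Multiply each prior by the joint likelihood of the reading pattern:
  banded iron formation: 0.397 × 0.15 × 0.81 = 0.048236
  VMS deposit: 0.291 × 0.18 × 0.52 = 0.027238
  pegmatite: 0.312 × 0.94 × 0.18 = 0.05279
The unnormalized weights sum to 0.12826.
P(banded iron formation | evidence) = 0.048236 / 0.12826 ≈ 0.376.

0.376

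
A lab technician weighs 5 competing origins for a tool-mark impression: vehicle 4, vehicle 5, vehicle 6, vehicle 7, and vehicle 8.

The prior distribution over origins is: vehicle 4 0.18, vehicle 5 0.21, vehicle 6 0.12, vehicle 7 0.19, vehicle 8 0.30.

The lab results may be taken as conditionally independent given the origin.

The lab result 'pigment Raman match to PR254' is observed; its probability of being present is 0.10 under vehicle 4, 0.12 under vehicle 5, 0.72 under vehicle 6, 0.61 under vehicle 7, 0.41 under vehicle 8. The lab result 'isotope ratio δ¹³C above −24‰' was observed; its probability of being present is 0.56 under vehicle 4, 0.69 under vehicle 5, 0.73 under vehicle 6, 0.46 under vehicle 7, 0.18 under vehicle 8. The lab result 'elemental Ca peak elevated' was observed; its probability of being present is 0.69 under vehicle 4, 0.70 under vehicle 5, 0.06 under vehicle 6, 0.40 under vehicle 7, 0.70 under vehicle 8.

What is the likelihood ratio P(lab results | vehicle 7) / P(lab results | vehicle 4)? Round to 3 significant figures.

2.90

Take the product of per-lab result likelihoods under each hypothesis, then divide.
  vehicle 7: 0.61 × 0.46 × 0.40 = 0.11224
  vehicle 4: 0.10 × 0.56 × 0.69 = 0.03864
Bayes factor = 0.11224 / 0.03864 ≈ 2.90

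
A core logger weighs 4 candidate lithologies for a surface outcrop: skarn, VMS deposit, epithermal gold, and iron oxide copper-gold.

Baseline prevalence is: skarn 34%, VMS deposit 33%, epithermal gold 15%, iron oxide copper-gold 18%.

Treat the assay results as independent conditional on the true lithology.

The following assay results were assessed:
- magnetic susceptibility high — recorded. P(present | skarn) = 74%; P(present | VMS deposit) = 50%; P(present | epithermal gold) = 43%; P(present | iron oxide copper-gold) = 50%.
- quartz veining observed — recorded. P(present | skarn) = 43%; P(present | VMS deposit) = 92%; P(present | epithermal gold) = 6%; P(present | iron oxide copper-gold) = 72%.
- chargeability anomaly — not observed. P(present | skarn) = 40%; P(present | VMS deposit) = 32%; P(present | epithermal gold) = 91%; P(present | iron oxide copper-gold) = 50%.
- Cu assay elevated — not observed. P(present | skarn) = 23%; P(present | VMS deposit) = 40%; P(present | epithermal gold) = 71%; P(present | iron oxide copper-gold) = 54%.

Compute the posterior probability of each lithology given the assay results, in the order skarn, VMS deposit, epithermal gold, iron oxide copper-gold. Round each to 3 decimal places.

For each hypothesis, the unnormalized posterior weight is prior × product of the assay result likelihoods (using 1 − P(present | H) for each absent assay result):
  skarn: 0.34 × 0.74 × 0.43 × (1 − 0.40) × (1 − 0.23) = 0.049983
  VMS deposit: 0.33 × 0.50 × 0.92 × (1 − 0.32) × (1 − 0.40) = 0.061934
  epithermal gold: 0.15 × 0.43 × 0.06 × (1 − 0.91) × (1 − 0.71) = 0.00010101
  iron oxide copper-gold: 0.18 × 0.50 × 0.72 × (1 − 0.50) × (1 − 0.54) = 0.014904
Normalizing constant Z = 0.049983 + 0.061934 + 0.00010101 + 0.014904 = 0.12692.
P(skarn | evidence) = 0.049983 / 0.12692 ≈ 0.394
P(VMS deposit | evidence) = 0.061934 / 0.12692 ≈ 0.488
P(epithermal gold | evidence) = 0.00010101 / 0.12692 ≈ 0.001
P(iron oxide copper-gold | evidence) = 0.014904 / 0.12692 ≈ 0.117

0.394, 0.488, 0.001, 0.117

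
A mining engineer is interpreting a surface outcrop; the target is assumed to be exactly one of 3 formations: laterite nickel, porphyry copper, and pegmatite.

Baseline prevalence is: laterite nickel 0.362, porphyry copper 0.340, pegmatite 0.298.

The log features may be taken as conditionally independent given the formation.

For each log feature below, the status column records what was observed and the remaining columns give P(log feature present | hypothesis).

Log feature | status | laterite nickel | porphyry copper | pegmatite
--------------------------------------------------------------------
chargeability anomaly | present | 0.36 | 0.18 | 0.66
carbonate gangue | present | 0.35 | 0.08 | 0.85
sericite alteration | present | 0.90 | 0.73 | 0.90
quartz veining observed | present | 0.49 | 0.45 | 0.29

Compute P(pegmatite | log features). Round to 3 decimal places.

0.668

Multiply each prior by the joint likelihood of the log feature pattern:
  laterite nickel: 0.362 × 0.36 × 0.35 × 0.90 × 0.49 = 0.020115
  porphyry copper: 0.340 × 0.18 × 0.08 × 0.73 × 0.45 = 0.0016083
  pegmatite: 0.298 × 0.66 × 0.85 × 0.90 × 0.29 = 0.043633
The unnormalized weights sum to 0.065357.
P(pegmatite | evidence) = 0.043633 / 0.065357 ≈ 0.668.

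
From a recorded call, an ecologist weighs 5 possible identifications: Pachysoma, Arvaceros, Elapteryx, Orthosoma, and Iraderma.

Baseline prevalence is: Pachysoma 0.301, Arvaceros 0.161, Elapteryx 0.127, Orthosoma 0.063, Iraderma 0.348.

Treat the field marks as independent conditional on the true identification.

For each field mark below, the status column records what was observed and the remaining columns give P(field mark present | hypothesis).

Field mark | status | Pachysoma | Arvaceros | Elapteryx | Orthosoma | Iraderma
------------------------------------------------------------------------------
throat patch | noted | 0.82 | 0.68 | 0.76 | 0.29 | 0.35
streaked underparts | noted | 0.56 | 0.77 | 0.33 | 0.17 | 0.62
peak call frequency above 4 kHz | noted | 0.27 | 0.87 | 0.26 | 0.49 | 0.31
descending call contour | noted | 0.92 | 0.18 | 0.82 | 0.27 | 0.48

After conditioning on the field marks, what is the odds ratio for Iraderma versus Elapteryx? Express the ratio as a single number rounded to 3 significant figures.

1.65

The normalizing constant cancels in an odds ratio, so compute prior × likelihood for the two hypotheses only:
  Iraderma: 0.348 × 0.35 × 0.62 × 0.31 × 0.48 = 0.011237
  Elapteryx: 0.127 × 0.76 × 0.33 × 0.26 × 0.82 = 0.0067908
Posterior odds = 0.011237 / 0.0067908 ≈ 1.65.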